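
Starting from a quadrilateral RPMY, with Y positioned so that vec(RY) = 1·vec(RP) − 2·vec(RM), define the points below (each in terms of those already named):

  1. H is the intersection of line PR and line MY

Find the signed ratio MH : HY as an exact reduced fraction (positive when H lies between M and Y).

Set R = (0, 0), P = (1, 0), M = (0, 1), Y = (1, -2); any affine frame gives the same invariant.
1. H is the intersection of line PR and line MY ⇒ H = (1/3, 0)
H = M + t·(Y−M) with t = 1/3, so MH:HY = t:(1−t) = 1/3:2/3

MH:HY = 1/2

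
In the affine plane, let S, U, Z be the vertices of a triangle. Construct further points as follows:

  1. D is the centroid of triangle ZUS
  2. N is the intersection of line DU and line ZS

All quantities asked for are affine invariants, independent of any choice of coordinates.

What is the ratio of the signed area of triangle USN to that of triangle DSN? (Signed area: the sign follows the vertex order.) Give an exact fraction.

Assign S = (0, 0), U = (1, 0), Z = (0, 1) — the answer is frame-independent, so this choice is without loss of generality.
1. D is the centroid of triangle ZUS ⇒ D = (1/3, 1/3)
2. N is the intersection of line DU and line ZS ⇒ N = (0, 1/2)
2·[USN] = -1/2, 2·[DSN] = -1/6
[USN]:[DSN] = -1/2:-1/6 = 3

[USN]:[DSN] = 3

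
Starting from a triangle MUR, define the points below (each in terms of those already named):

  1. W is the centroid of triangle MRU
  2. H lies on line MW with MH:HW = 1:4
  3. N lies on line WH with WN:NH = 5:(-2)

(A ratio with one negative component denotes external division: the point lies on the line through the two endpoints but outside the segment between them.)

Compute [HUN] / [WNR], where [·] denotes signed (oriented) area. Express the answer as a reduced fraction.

Assign M = (0, 0), U = (1, 0), R = (0, 1) — the answer is frame-independent, so this choice is without loss of generality.
1. W is the centroid of triangle MRU ⇒ W = (1/3, 1/3)
2. H lies on line MW with MH:HW = 1:4 ⇒ H = (1/15, 1/15)
3. N lies on line WH with WN:NH = 5:(-2) ⇒ N = (-1/9, -1/9)
2·[HUN] = -8/45, 2·[WNR] = -4/9
[HUN]:[WNR] = -8/45:-4/9 = 2/5

[HUN]:[WNR] = 2/5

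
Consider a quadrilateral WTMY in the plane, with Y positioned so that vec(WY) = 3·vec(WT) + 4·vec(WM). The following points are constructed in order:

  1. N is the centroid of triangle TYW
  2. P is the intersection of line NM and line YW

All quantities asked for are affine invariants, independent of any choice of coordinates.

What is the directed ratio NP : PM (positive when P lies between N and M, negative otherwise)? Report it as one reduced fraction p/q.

NP:PM = 4/9

Choose coordinates W = (0, 0), T = (1, 0), M = (0, 1), Y = (3, 4).
1. N is the centroid of triangle TYW ⇒ N = (4/3, 4/3)
2. P is the intersection of line NM and line YW ⇒ P = (12/13, 16/13)
P = N + t·(M−N) with t = 4/13, so NP:PM = t:(1−t) = 4/13:9/13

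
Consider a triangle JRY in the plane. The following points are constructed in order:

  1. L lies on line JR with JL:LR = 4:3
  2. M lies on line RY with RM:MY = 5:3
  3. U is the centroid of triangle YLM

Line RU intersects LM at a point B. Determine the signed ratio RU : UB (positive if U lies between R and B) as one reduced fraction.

RU:UB = -6

Choose coordinates J = (0, 0), R = (1, 0), Y = (0, 1).
1. L lies on line JR with JL:LR = 4:3 ⇒ L = (4/7, 0)
2. M lies on line RY with RM:MY = 5:3 ⇒ M = (3/8, 5/8)
3. U is the centroid of triangle YLM ⇒ U = (53/168, 13/24)
line RU meets LM at B = (433/1008, 65/144)
U = R + t·(B−R) with t = 6/5, so RU:UB = 6/5:-1/5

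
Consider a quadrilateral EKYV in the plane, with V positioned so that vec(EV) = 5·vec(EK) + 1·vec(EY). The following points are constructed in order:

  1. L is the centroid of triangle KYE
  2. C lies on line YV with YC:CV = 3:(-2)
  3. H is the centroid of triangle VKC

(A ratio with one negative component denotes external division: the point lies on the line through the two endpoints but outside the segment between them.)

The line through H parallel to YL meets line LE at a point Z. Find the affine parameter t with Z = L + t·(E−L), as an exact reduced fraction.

t = -41/3

Assign E = (0, 0), K = (1, 0), Y = (0, 1), V = (5, 1) — the answer is frame-independent, so this choice is without loss of generality.
1. L is the centroid of triangle KYE ⇒ L = (1/3, 1/3)
2. C lies on line YV with YC:CV = 3:(-2) ⇒ C = (15, 1)
3. H is the centroid of triangle VKC ⇒ H = (7, 2/3)
through H parallel to YL: direction (1/3, -2/3); meets LE at Z = (44/9, 44/9)
Z = L + t·(E−L) with t = -41/3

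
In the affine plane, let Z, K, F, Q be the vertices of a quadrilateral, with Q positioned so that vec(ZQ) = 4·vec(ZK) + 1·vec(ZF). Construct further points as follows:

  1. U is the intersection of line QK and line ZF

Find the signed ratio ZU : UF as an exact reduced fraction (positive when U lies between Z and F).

Work in coordinates with Z = (0, 0), K = (1, 0), F = (0, 1), Q = (4, 1).
1. U is the intersection of line QK and line ZF ⇒ U = (0, -1/3)
U = Z + t·(F−Z) with t = -1/3, so ZU:UF = t:(1−t) = -1/3:4/3

ZU:UF = -1/4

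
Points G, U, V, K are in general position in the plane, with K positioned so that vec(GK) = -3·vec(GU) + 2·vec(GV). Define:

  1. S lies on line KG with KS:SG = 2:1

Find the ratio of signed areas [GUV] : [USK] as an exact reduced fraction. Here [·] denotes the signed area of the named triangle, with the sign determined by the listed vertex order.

[GUV]:[USK] = -3/4

Work in coordinates with G = (0, 0), U = (1, 0), V = (0, 1), K = (-3, 2).
1. S lies on line KG with KS:SG = 2:1 ⇒ S = (-1, 2/3)
2·[GUV] = 1, 2·[USK] = -4/3
[GUV]:[USK] = 1:-4/3 = -3/4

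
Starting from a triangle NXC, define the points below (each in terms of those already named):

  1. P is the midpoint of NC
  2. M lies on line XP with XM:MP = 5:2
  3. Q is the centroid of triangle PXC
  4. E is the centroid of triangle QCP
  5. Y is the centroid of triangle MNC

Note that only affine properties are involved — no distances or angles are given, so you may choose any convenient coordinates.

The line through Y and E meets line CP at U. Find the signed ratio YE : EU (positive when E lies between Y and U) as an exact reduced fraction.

Assign N = (0, 0), X = (1, 0), C = (0, 1) — the answer is frame-independent, so this choice is without loss of generality.
1. P is the midpoint of NC ⇒ P = (0, 1/2)
2. M lies on line XP with XM:MP = 5:2 ⇒ M = (2/7, 5/14)
3. Q is the centroid of triangle PXC ⇒ Q = (1/3, 1/2)
4. E is the centroid of triangle QCP ⇒ E = (1/9, 2/3)
5. Y is the centroid of triangle MNC ⇒ Y = (2/21, 19/42)
line YE meets CP at U = (0, -5/6)
E = Y + t·(U−Y) with t = -1/6, so YE:EU = -1/6:7/6

YE:EU = -1/7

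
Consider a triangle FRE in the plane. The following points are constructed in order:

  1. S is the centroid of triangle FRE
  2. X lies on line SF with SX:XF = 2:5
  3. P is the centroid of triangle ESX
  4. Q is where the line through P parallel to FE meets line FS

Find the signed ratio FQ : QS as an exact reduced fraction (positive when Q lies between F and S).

Work in coordinates with F = (0, 0), R = (1, 0), E = (0, 1).
1. S is the centroid of triangle FRE ⇒ S = (1/3, 1/3)
2. X lies on line SF with SX:XF = 2:5 ⇒ X = (5/21, 5/21)
3. P is the centroid of triangle ESX ⇒ P = (4/21, 11/21)
4. Q is where the line through P parallel to FE meets line FS ⇒ Q = (4/21, 4/21)
Q = F + t·(S−F) with t = 4/7, so FQ:QS = t:(1−t) = 4/7:3/7

FQ:QS = 4/3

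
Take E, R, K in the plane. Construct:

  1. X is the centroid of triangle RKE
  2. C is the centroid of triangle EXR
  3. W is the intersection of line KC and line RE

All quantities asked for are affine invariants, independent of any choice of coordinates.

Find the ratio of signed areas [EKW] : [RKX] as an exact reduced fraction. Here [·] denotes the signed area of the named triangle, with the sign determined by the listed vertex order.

[EKW]:[RKX] = -3/2

Choose coordinates E = (0, 0), R = (1, 0), K = (0, 1).
1. X is the centroid of triangle RKE ⇒ X = (1/3, 1/3)
2. C is the centroid of triangle EXR ⇒ C = (4/9, 1/9)
3. W is the intersection of line KC and line RE ⇒ W = (1/2, 0)
2·[EKW] = -1/2, 2·[RKX] = 1/3
[EKW]:[RKX] = -1/2:1/3 = -3/2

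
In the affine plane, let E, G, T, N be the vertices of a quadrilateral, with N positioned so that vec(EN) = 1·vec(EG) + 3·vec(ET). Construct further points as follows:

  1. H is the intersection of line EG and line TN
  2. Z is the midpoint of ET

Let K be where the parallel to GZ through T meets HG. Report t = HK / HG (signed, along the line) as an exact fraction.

Work in coordinates with E = (0, 0), G = (1, 0), T = (0, 1), N = (1, 3).
1. H is the intersection of line EG and line TN ⇒ H = (-1/2, 0)
2. Z is the midpoint of ET ⇒ Z = (0, 1/2)
through T parallel to GZ: direction (-1, 1/2); meets HG at K = (2, 0)
K = H + t·(G−H) with t = 5/3

t = 5/3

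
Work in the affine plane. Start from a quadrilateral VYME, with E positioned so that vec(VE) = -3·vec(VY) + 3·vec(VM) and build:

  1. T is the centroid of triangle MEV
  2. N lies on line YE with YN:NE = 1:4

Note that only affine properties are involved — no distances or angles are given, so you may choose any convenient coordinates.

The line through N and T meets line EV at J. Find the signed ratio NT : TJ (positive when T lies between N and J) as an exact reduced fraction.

NT:TJ = 7/5

Work in coordinates with V = (0, 0), Y = (1, 0), M = (0, 1), E = (-3, 3).
1. T is the centroid of triangle MEV ⇒ T = (-1, 4/3)
2. N lies on line YE with YN:NE = 1:4 ⇒ N = (1/5, 3/5)
line NT meets EV at J = (-13/7, 13/7)
T = N + t·(J−N) with t = 7/12, so NT:TJ = 7/12:5/12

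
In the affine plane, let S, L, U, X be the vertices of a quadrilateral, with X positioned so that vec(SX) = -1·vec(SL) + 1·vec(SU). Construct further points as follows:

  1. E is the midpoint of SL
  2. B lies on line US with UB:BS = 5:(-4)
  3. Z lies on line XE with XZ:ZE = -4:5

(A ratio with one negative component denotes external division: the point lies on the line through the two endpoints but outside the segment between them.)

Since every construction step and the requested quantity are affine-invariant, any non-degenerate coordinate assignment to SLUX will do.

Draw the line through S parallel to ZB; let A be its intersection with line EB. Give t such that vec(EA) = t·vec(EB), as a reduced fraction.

t = 9/65

Choose coordinates S = (0, 0), L = (1, 0), U = (0, 1), X = (-1, 1).
1. E is the midpoint of SL ⇒ E = (1/2, 0)
2. B lies on line US with UB:BS = 5:(-4) ⇒ B = (0, -4)
3. Z lies on line XE with XZ:ZE = -4:5 ⇒ Z = (-7, 5)
through S parallel to ZB: direction (7, -9); meets EB at A = (28/65, -36/65)
A = E + t·(B−E) with t = 9/65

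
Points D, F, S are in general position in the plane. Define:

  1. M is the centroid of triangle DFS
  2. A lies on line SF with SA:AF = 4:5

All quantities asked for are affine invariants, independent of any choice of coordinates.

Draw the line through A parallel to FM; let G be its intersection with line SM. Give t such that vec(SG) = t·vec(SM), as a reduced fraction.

t = 4/9

Assign D = (0, 0), F = (1, 0), S = (0, 1) — the answer is frame-independent, so this choice is without loss of generality.
1. M is the centroid of triangle DFS ⇒ M = (1/3, 1/3)
2. A lies on line SF with SA:AF = 4:5 ⇒ A = (4/9, 5/9)
through A parallel to FM: direction (-2/3, 1/3); meets SM at G = (4/27, 19/27)
G = S + t·(M−S) with t = 4/9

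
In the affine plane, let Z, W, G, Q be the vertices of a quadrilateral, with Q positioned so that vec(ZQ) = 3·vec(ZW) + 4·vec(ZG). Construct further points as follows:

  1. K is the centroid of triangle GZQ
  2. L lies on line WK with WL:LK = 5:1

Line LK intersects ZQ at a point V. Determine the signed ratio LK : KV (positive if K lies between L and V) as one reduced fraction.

LK:KV = -5/6

Set Z = (0, 0), W = (1, 0), G = (0, 1), Q = (3, 4); any affine frame gives the same invariant.
1. K is the centroid of triangle GZQ ⇒ K = (1, 5/3)
2. L lies on line WK with WL:LK = 5:1 ⇒ L = (1, 25/18)
line LK meets ZQ at V = (1, 4/3)
K = L + t·(V−L) with t = -5, so LK:KV = -5:6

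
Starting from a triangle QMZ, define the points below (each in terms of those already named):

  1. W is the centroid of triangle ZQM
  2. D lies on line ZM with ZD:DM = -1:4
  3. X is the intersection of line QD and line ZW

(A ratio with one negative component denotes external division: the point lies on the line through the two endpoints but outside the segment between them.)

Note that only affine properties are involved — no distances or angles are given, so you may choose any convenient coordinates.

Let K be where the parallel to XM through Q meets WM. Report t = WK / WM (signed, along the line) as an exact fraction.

Choose coordinates Q = (0, 0), M = (1, 0), Z = (0, 1).
1. W is the centroid of triangle ZQM ⇒ W = (1/3, 1/3)
2. D lies on line ZM with ZD:DM = -1:4 ⇒ D = (-1/3, 4/3)
3. X is the intersection of line QD and line ZW ⇒ X = (-1/2, 2)
through Q parallel to XM: direction (3/2, -2); meets WM at K = (-3/5, 4/5)
K = W + t·(M−W) with t = -7/5

t = -7/5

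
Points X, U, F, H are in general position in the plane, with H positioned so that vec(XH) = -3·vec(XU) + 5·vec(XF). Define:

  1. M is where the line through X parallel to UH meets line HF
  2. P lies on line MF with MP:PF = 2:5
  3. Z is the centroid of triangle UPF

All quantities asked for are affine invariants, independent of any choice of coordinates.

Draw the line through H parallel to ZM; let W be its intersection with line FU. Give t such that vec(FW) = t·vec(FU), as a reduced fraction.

Work in coordinates with X = (0, 0), U = (1, 0), F = (0, 1), H = (-3, 5).
1. M is where the line through X parallel to UH meets line HF ⇒ M = (12, -15)
2. P lies on line MF with MP:PF = 2:5 ⇒ P = (60/7, -73/7)
3. Z is the centroid of triangle UPF ⇒ Z = (67/21, -22/7)
through H parallel to ZM: direction (185/21, -83/7); meets FU at W = (-7/64, 71/64)
W = F + t·(U−F) with t = -7/64

t = -7/64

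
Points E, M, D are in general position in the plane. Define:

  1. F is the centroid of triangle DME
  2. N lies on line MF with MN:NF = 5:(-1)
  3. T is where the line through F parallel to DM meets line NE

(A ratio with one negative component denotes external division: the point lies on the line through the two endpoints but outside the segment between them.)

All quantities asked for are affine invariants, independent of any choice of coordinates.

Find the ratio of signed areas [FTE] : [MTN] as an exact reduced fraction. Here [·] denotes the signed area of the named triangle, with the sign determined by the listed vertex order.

Choose coordinates E = (0, 0), M = (1, 0), D = (0, 1).
1. F is the centroid of triangle DME ⇒ F = (1/3, 1/3)
2. N lies on line MF with MN:NF = 5:(-1) ⇒ N = (1/6, 5/12)
3. T is where the line through F parallel to DM meets line NE ⇒ T = (4/21, 10/21)
2·[FTE] = 2/21, 2·[MTN] = 5/84
[FTE]:[MTN] = 2/21:5/84 = 8/5

[FTE]:[MTN] = 8/5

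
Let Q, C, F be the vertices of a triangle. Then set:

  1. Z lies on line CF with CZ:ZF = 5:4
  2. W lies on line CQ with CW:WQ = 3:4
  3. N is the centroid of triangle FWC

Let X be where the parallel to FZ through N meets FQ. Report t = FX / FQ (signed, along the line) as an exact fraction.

t = 1/7

Assign Q = (0, 0), C = (1, 0), F = (0, 1) — the answer is frame-independent, so this choice is without loss of generality.
1. Z lies on line CF with CZ:ZF = 5:4 ⇒ Z = (4/9, 5/9)
2. W lies on line CQ with CW:WQ = 3:4 ⇒ W = (4/7, 0)
3. N is the centroid of triangle FWC ⇒ N = (11/21, 1/3)
through N parallel to FZ: direction (4/9, -4/9); meets FQ at X = (0, 6/7)
X = F + t·(Q−F) with t = 1/7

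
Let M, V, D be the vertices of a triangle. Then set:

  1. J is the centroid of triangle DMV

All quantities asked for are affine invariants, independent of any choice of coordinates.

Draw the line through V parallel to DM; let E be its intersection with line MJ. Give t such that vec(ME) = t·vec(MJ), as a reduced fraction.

t = 3

Set M = (0, 0), V = (1, 0), D = (0, 1); any affine frame gives the same invariant.
1. J is the centroid of triangle DMV ⇒ J = (1/3, 1/3)
through V parallel to DM: direction (0, -1); meets MJ at E = (1, 1)
E = M + t·(J−M) with t = 3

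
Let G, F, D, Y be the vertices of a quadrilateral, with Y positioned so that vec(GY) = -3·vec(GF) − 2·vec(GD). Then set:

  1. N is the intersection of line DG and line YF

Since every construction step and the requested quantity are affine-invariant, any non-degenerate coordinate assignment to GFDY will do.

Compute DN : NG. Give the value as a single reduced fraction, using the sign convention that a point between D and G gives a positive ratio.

DN:NG = -3

Choose coordinates G = (0, 0), F = (1, 0), D = (0, 1), Y = (-3, -2).
1. N is the intersection of line DG and line YF ⇒ N = (0, -1/2)
N = D + t·(G−D) with t = 3/2, so DN:NG = t:(1−t) = 3/2:-1/2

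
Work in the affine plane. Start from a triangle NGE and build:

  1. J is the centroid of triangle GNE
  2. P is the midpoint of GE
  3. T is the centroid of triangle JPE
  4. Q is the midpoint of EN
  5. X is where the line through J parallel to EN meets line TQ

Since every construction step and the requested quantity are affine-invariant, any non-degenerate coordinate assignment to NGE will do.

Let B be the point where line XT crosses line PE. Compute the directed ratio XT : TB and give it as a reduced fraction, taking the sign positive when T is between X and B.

XT:TB = -7/10

Work in coordinates with N = (0, 0), G = (1, 0), E = (0, 1).
1. J is the centroid of triangle GNE ⇒ J = (1/3, 1/3)
2. P is the midpoint of GE ⇒ P = (1/2, 1/2)
3. T is the centroid of triangle JPE ⇒ T = (5/18, 11/18)
4. Q is the midpoint of EN ⇒ Q = (0, 1/2)
5. X is where the line through J parallel to EN meets line TQ ⇒ X = (1/3, 19/30)
line XT meets PE at B = (5/14, 9/14)
T = X + t·(B−X) with t = -7/3, so XT:TB = -7/3:10/3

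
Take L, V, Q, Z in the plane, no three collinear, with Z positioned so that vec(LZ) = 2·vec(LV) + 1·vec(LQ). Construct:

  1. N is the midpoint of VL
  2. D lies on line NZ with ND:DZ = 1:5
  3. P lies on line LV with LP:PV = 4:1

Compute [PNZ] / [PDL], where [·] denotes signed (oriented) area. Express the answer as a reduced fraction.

[PNZ]:[PDL] = -9/4

Assign L = (0, 0), V = (1, 0), Q = (0, 1), Z = (2, 1) — the answer is frame-independent, so this choice is without loss of generality.
1. N is the midpoint of VL ⇒ N = (1/2, 0)
2. D lies on line NZ with ND:DZ = 1:5 ⇒ D = (3/4, 1/6)
3. P lies on line LV with LP:PV = 4:1 ⇒ P = (4/5, 0)
2·[PNZ] = -3/10, 2·[PDL] = 2/15
[PNZ]:[PDL] = -3/10:2/15 = -9/4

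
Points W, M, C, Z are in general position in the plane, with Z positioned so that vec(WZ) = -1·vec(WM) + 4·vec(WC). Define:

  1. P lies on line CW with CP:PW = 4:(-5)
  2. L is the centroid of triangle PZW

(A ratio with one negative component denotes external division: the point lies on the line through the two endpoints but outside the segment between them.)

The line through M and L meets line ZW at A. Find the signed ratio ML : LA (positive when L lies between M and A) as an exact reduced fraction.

Work in coordinates with W = (0, 0), M = (1, 0), C = (0, 1), Z = (-1, 4).
1. P lies on line CW with CP:PW = 4:(-5) ⇒ P = (0, 5)
2. L is the centroid of triangle PZW ⇒ L = (-1/3, 3)
line ML meets ZW at A = (-9/7, 36/7)
L = M + t·(A−M) with t = 7/12, so ML:LA = 7/12:5/12

ML:LA = 7/5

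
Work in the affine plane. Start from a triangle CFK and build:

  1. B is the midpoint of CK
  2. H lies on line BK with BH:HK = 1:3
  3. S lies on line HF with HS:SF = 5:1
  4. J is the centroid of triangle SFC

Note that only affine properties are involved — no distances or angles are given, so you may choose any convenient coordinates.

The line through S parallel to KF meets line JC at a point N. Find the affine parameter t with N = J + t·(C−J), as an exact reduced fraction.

t = -14/31

Work in coordinates with C = (0, 0), F = (1, 0), K = (0, 1).
1. B is the midpoint of CK ⇒ B = (0, 1/2)
2. H lies on line BK with BH:HK = 1:3 ⇒ H = (0, 5/8)
3. S lies on line HF with HS:SF = 5:1 ⇒ S = (5/6, 5/48)
4. J is the centroid of triangle SFC ⇒ J = (11/18, 5/144)
through S parallel to KF: direction (1, -1); meets JC at N = (55/62, 25/496)
N = J + t·(C−J) with t = -14/31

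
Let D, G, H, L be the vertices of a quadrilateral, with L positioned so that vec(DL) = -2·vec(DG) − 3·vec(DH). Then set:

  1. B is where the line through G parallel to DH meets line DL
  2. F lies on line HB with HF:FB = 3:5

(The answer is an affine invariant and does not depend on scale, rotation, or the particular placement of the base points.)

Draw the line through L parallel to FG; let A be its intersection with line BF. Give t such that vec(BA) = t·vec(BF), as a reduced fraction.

t = 34/5

Work in coordinates with D = (0, 0), G = (1, 0), H = (0, 1), L = (-2, -3).
1. B is where the line through G parallel to DH meets line DL ⇒ B = (1, 3/2)
2. F lies on line HB with HF:FB = 3:5 ⇒ F = (3/8, 19/16)
through L parallel to FG: direction (5/8, -19/16); meets BF at A = (-13/4, -5/8)
A = B + t·(F−B) with t = 34/5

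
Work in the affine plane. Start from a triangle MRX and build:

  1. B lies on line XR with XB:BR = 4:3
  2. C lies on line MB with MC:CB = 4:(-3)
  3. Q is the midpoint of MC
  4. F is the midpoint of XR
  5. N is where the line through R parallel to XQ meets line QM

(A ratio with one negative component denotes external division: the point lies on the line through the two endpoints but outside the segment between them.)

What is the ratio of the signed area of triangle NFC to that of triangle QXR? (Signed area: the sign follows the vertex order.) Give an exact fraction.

[NFC]:[QXR] = -15/56

Work in coordinates with M = (0, 0), R = (1, 0), X = (0, 1).
1. B lies on line XR with XB:BR = 4:3 ⇒ B = (4/7, 3/7)
2. C lies on line MB with MC:CB = 4:(-3) ⇒ C = (16/7, 12/7)
3. Q is the midpoint of MC ⇒ Q = (8/7, 6/7)
4. F is the midpoint of XR ⇒ F = (1/2, 1/2)
5. N is where the line through R parallel to XQ meets line QM ⇒ N = (1/7, 3/28)
2·[NFC] = -15/56, 2·[QXR] = 1
[NFC]:[QXR] = -15/56:1 = -15/56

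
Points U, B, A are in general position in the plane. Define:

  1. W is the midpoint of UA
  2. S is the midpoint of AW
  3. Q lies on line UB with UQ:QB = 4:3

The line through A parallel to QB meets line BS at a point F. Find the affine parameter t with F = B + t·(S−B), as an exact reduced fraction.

t = 4/3

Assign U = (0, 0), B = (1, 0), A = (0, 1) — the answer is frame-independent, so this choice is without loss of generality.
1. W is the midpoint of UA ⇒ W = (0, 1/2)
2. S is the midpoint of AW ⇒ S = (0, 3/4)
3. Q lies on line UB with UQ:QB = 4:3 ⇒ Q = (4/7, 0)
through A parallel to QB: direction (3/7, 0); meets BS at F = (-1/3, 1)
F = B + t·(S−B) with t = 4/3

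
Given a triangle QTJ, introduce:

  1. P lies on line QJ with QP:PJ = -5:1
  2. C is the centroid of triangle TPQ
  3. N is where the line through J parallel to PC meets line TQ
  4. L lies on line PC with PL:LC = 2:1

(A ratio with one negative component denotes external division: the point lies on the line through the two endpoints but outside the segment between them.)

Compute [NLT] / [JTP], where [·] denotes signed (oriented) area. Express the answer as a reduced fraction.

[NLT]:[JTP] = -5/3

Choose coordinates Q = (0, 0), T = (1, 0), J = (0, 1).
1. P lies on line QJ with QP:PJ = -5:1 ⇒ P = (0, 5/4)
2. C is the centroid of triangle TPQ ⇒ C = (1/3, 5/12)
3. N is where the line through J parallel to PC meets line TQ ⇒ N = (2/5, 0)
4. L lies on line PC with PL:LC = 2:1 ⇒ L = (2/9, 25/36)
2·[NLT] = -5/12, 2·[JTP] = 1/4
[NLT]:[JTP] = -5/12:1/4 = -5/3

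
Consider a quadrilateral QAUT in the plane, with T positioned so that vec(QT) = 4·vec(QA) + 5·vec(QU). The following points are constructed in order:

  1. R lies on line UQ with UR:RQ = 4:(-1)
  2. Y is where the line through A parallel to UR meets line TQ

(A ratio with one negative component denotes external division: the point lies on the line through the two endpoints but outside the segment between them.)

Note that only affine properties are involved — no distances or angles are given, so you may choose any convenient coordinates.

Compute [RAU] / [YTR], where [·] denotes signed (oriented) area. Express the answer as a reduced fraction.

Set Q = (0, 0), A = (1, 0), U = (0, 1), T = (4, 5); any affine frame gives the same invariant.
1. R lies on line UQ with UR:RQ = 4:(-1) ⇒ R = (0, -1/3)
2. Y is where the line through A parallel to UR meets line TQ ⇒ Y = (1, 5/4)
2·[RAU] = 4/3, 2·[YTR] = -1
[RAU]:[YTR] = 4/3:-1 = -4/3

[RAU]:[YTR] = -4/3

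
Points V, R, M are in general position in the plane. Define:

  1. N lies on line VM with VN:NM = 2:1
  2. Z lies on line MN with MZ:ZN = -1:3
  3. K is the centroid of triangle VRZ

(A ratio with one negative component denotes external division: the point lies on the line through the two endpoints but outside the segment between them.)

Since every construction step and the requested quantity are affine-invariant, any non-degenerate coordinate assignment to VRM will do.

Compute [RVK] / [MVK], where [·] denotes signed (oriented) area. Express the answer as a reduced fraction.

Set V = (0, 0), R = (1, 0), M = (0, 1); any affine frame gives the same invariant.
1. N lies on line VM with VN:NM = 2:1 ⇒ N = (0, 2/3)
2. Z lies on line MN with MZ:ZN = -1:3 ⇒ Z = (0, 7/6)
3. K is the centroid of triangle VRZ ⇒ K = (1/3, 7/18)
2·[RVK] = -7/18, 2·[MVK] = 1/3
[RVK]:[MVK] = -7/18:1/3 = -7/6

[RVK]:[MVK] = -7/6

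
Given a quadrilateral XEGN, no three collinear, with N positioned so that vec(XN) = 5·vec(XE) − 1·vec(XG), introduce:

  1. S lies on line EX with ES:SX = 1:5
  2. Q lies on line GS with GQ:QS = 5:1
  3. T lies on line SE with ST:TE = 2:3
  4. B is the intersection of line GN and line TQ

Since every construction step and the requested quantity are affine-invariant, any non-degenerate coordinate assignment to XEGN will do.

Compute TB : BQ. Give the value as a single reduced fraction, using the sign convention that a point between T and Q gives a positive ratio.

Choose coordinates X = (0, 0), E = (1, 0), G = (0, 1), N = (5, -1).
1. S lies on line EX with ES:SX = 1:5 ⇒ S = (5/6, 0)
2. Q lies on line GS with GQ:QS = 5:1 ⇒ Q = (25/36, 1/6)
3. T lies on line SE with ST:TE = 2:3 ⇒ T = (9/10, 0)
4. B is the intersection of line GN and line TQ ⇒ B = (-25/38, 24/19)
B = T + t·(Q−T) with t = 144/19, so TB:BQ = t:(1−t) = 144/19:-125/19

TB:BQ = -144/125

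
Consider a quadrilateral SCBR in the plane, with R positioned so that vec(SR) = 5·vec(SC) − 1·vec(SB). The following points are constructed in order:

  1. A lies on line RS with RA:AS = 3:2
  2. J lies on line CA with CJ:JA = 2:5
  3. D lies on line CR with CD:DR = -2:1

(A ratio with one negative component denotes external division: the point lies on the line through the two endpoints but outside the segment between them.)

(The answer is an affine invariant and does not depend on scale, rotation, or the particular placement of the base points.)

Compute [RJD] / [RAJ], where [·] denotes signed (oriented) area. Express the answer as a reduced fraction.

Choose coordinates S = (0, 0), C = (1, 0), B = (0, 1), R = (5, -1).
1. A lies on line RS with RA:AS = 3:2 ⇒ A = (2, -2/5)
2. J lies on line CA with CJ:JA = 2:5 ⇒ J = (9/7, -4/35)
3. D lies on line CR with CD:DR = -2:1 ⇒ D = (9, -2)
2·[RJD] = 6/35, 2·[RAJ] = -3/7
[RJD]:[RAJ] = 6/35:-3/7 = -2/5

[RJD]:[RAJ] = -2/5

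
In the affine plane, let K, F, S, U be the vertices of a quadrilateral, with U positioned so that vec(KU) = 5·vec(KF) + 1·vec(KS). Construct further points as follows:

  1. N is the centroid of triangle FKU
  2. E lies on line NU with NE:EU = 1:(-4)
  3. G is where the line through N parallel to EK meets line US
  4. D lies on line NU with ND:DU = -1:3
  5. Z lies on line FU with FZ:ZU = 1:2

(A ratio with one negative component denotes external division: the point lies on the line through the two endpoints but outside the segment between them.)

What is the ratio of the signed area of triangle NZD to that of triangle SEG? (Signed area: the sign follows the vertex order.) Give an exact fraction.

[NZD]:[SEG] = -1/64

Set K = (0, 0), F = (1, 0), S = (0, 1), U = (5, 1); any affine frame gives the same invariant.
1. N is the centroid of triangle FKU ⇒ N = (2, 1/3)
2. E lies on line NU with NE:EU = 1:(-4) ⇒ E = (1, 1/9)
3. G is where the line through N parallel to EK meets line US ⇒ G = (8, 1)
4. D lies on line NU with ND:DU = -1:3 ⇒ D = (1/2, 0)
5. Z lies on line FU with FZ:ZU = 1:2 ⇒ Z = (7/3, 1/3)
2·[NZD] = -1/9, 2·[SEG] = 64/9
[NZD]:[SEG] = -1/9:64/9 = -1/64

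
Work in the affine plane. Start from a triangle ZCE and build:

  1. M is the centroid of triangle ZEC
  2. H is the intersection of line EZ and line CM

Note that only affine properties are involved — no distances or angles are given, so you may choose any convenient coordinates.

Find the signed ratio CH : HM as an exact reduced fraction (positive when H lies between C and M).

Work in coordinates with Z = (0, 0), C = (1, 0), E = (0, 1).
1. M is the centroid of triangle ZEC ⇒ M = (1/3, 1/3)
2. H is the intersection of line EZ and line CM ⇒ H = (0, 1/2)
H = C + t·(M−C) with t = 3/2, so CH:HM = t:(1−t) = 3/2:-1/2

CH:HM = -3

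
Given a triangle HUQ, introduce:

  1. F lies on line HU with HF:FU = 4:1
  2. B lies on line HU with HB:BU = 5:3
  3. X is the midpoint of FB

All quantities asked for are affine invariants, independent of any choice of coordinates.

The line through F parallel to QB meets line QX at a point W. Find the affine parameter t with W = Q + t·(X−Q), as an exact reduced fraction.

Choose coordinates H = (0, 0), U = (1, 0), Q = (0, 1).
1. F lies on line HU with HF:FU = 4:1 ⇒ F = (4/5, 0)
2. B lies on line HU with HB:BU = 5:3 ⇒ B = (5/8, 0)
3. X is the midpoint of FB ⇒ X = (57/80, 0)
through F parallel to QB: direction (5/8, -1); meets QX at W = (57/40, -1)
W = Q + t·(X−Q) with t = 2

t = 2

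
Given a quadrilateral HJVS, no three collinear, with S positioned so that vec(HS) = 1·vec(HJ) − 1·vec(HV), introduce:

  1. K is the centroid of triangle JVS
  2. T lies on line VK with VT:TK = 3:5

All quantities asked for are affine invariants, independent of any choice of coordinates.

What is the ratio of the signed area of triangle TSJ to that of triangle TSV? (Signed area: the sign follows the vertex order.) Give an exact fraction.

Work in coordinates with H = (0, 0), J = (1, 0), V = (0, 1), S = (1, -1).
1. K is the centroid of triangle JVS ⇒ K = (2/3, 0)
2. T lies on line VK with VT:TK = 3:5 ⇒ T = (1/4, 5/8)
2·[TSJ] = 3/4, 2·[TSV] = -1/8
[TSJ]:[TSV] = 3/4:-1/8 = -6

[TSJ]:[TSV] = -6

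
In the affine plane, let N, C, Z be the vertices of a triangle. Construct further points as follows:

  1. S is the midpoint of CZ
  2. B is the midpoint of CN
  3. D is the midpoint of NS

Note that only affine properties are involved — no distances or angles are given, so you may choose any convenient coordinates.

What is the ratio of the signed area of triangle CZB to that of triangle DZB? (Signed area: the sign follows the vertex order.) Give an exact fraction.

Assign N = (0, 0), C = (1, 0), Z = (0, 1) — the answer is frame-independent, so this choice is without loss of generality.
1. S is the midpoint of CZ ⇒ S = (1/2, 1/2)
2. B is the midpoint of CN ⇒ B = (1/2, 0)
3. D is the midpoint of NS ⇒ D = (1/4, 1/4)
2·[CZB] = 1/2, 2·[DZB] = -1/8
[CZB]:[DZB] = 1/2:-1/8 = -4

[CZB]:[DZB] = -4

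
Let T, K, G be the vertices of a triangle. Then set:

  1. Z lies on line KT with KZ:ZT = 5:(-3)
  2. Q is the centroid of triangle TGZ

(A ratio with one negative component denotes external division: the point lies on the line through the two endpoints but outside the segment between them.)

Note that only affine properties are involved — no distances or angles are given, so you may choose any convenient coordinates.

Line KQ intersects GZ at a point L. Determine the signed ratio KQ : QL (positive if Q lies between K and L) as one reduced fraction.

KQ:QL = 4

Choose coordinates T = (0, 0), K = (1, 0), G = (0, 1).
1. Z lies on line KT with KZ:ZT = 5:(-3) ⇒ Z = (-3/2, 0)
2. Q is the centroid of triangle TGZ ⇒ Q = (-1/2, 1/3)
line KQ meets GZ at L = (-7/8, 5/12)
Q = K + t·(L−K) with t = 4/5, so KQ:QL = 4/5:1/5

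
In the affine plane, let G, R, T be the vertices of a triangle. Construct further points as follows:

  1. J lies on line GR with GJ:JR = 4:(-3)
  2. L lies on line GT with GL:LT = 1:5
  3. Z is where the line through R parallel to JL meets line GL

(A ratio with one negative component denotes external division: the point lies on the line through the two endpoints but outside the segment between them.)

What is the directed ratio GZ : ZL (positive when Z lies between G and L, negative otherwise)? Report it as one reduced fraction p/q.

Set G = (0, 0), R = (1, 0), T = (0, 1); any affine frame gives the same invariant.
1. J lies on line GR with GJ:JR = 4:(-3) ⇒ J = (4, 0)
2. L lies on line GT with GL:LT = 1:5 ⇒ L = (0, 1/6)
3. Z is where the line through R parallel to JL meets line GL ⇒ Z = (0, 1/24)
Z = G + t·(L−G) with t = 1/4, so GZ:ZL = t:(1−t) = 1/4:3/4

GZ:ZL = 1/3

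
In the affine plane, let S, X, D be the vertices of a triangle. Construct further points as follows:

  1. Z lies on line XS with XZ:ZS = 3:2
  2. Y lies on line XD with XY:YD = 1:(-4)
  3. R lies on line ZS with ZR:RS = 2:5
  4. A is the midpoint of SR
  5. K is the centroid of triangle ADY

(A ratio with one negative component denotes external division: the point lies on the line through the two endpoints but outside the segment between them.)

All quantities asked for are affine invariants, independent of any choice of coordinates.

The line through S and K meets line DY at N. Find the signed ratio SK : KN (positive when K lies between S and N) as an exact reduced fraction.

SK:KN = 5/2

Choose coordinates S = (0, 0), X = (1, 0), D = (0, 1).
1. Z lies on line XS with XZ:ZS = 3:2 ⇒ Z = (2/5, 0)
2. Y lies on line XD with XY:YD = 1:(-4) ⇒ Y = (4/3, -1/3)
3. R lies on line ZS with ZR:RS = 2:5 ⇒ R = (2/7, 0)
4. A is the midpoint of SR ⇒ A = (1/7, 0)
5. K is the centroid of triangle ADY ⇒ K = (31/63, 2/9)
line SK meets DY at N = (31/45, 14/45)
K = S + t·(N−S) with t = 5/7, so SK:KN = 5/7:2/7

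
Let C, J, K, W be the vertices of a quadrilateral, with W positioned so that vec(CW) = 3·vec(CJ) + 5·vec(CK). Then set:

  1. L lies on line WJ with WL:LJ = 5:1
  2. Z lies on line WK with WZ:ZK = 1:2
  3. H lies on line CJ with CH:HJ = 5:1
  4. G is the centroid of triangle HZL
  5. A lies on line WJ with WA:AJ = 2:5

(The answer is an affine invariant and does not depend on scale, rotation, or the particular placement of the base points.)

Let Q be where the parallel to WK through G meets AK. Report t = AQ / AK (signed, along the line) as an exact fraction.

t = -37/36

Choose coordinates C = (0, 0), J = (1, 0), K = (0, 1), W = (3, 5).
1. L lies on line WJ with WL:LJ = 5:1 ⇒ L = (4/3, 5/6)
2. Z lies on line WK with WZ:ZK = 1:2 ⇒ Z = (2, 11/3)
3. H lies on line CJ with CH:HJ = 5:1 ⇒ H = (5/6, 0)
4. G is the centroid of triangle HZL ⇒ G = (25/18, 3/2)
5. A lies on line WJ with WA:AJ = 2:5 ⇒ A = (17/7, 25/7)
through G parallel to WK: direction (-3, -4); meets AK at Q = (1241/252, 87/14)
Q = A + t·(K−A) with t = -37/36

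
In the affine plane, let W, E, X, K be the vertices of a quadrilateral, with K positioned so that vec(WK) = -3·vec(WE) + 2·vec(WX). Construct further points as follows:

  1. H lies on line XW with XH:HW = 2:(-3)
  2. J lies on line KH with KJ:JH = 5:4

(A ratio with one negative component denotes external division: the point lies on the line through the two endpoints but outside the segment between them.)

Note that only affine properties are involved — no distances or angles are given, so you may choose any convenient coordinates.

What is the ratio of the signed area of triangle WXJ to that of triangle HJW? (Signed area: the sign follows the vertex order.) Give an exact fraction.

[WXJ]:[HJW] = 1/3

Choose coordinates W = (0, 0), E = (1, 0), X = (0, 1), K = (-3, 2).
1. H lies on line XW with XH:HW = 2:(-3) ⇒ H = (0, 3)
2. J lies on line KH with KJ:JH = 5:4 ⇒ J = (-4/3, 23/9)
2·[WXJ] = 4/3, 2·[HJW] = 4
[WXJ]:[HJW] = 4/3:4 = 1/3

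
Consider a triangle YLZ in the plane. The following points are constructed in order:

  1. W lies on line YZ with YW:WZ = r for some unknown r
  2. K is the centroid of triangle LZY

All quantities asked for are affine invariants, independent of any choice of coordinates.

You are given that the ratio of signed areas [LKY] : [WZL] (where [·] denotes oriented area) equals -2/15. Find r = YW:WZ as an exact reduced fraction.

r = -3/5

Choose coordinates Y = (0, 0), L = (1, 0), Z = (0, 1).
1. With YW:WZ = r, write λ = r/(r+1) so W = Y + λ·(Z−Y); W is affine-linear in λ
2. K is the centroid of triangle LZY ⇒ K = (1/3, 1/3)
Every point depending on W is an affine combination of W and λ-independent points, so each such coordinate is linear in λ; the λ² term in each signed area is a multiple of (Z−Y)×(Z−Y) = 0, so 2·[LKY] and 2·[WZL] are each linear in λ. Evaluating at λ=0 and λ=1:
  2·[LKY] = 1/3,   2·[WZL] = λ − 1
So [LKY]:[WZL] = (1/3) / (λ − 1). Setting this equal to -2/15:
  1/3 = -2/15·(λ − 1)  ⇒  λ = -3/2
Then r = λ/(1−λ) = (-3/2)/(5/2) = -3/5. Check: with r = -3/5, W = (0, -3/2) and [LKY]:[WZL] = -2/15 as required.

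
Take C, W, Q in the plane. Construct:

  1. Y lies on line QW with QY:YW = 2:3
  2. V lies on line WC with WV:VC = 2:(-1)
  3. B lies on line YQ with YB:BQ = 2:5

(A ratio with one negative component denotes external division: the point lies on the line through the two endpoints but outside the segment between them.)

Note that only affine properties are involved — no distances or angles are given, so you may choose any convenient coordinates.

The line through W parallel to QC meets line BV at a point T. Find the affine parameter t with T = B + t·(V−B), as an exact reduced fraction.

t = -5/9

Work in coordinates with C = (0, 0), W = (1, 0), Q = (0, 1).
1. Y lies on line QW with QY:YW = 2:3 ⇒ Y = (2/5, 3/5)
2. V lies on line WC with WV:VC = 2:(-1) ⇒ V = (-1, 0)
3. B lies on line YQ with YB:BQ = 2:5 ⇒ B = (2/7, 5/7)
through W parallel to QC: direction (0, -1); meets BV at T = (1, 10/9)
T = B + t·(V−B) with t = -5/9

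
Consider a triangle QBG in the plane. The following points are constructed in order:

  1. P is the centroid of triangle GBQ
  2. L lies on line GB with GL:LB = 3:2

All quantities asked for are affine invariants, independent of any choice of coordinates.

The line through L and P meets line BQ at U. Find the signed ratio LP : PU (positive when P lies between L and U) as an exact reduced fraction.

Set Q = (0, 0), B = (1, 0), G = (0, 1); any affine frame gives the same invariant.
1. P is the centroid of triangle GBQ ⇒ P = (1/3, 1/3)
2. L lies on line GB with GL:LB = 3:2 ⇒ L = (3/5, 2/5)
line LP meets BQ at U = (-1, 0)
P = L + t·(U−L) with t = 1/6, so LP:PU = 1/6:5/6

LP:PU = 1/5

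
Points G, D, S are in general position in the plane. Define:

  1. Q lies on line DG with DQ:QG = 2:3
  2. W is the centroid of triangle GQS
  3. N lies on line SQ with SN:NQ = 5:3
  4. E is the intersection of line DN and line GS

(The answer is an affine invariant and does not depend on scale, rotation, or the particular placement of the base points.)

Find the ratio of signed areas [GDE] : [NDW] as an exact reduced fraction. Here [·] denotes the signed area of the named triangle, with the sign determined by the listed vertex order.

Set G = (0, 0), D = (1, 0), S = (0, 1); any affine frame gives the same invariant.
1. Q lies on line DG with DQ:QG = 2:3 ⇒ Q = (3/5, 0)
2. W is the centroid of triangle GQS ⇒ W = (1/5, 1/3)
3. N lies on line SQ with SN:NQ = 5:3 ⇒ N = (3/8, 3/8)
4. E is the intersection of line DN and line GS ⇒ E = (0, 3/5)
2·[GDE] = 3/5, 2·[NDW] = -11/120
[GDE]:[NDW] = 3/5:-11/120 = -72/11

[GDE]:[NDW] = -72/11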